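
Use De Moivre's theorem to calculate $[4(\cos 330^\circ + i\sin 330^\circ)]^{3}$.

By De Moivre: z^n = r^n(cos(nθ) + i sin(nθ))
= 4^3(cos(3*330°) + i sin(3*330°))
= 64(cos 270° + i sin 270°)
= -64i


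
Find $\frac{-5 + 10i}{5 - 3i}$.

Multiply numerator and denominator by conjugate (5 + 3i):
= (-5 + 10i)(5 + 3i) / (5^2 + (-3)^2)
= (-55 + 35i) / 34
= -55/34 + (35/34)i


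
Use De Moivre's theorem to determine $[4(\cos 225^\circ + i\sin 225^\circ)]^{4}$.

By De Moivre: z^n = r^n(cos(nθ) + i sin(nθ))
= 4^4(cos(4*225°) + i sin(4*225°))
= 256(cos 180° + i sin 180°)
= -256


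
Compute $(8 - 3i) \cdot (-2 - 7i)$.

(a1*a2 - b1*b2) + (a1*b2 + b1*a2)i
= (-16 - 21) + (-56 + 6)i
= -37 - 50i


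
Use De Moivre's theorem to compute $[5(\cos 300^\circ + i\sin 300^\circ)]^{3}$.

By De Moivre: z^n = r^n(cos(nθ) + i sin(nθ))
= 5^3(cos(3*300°) + i sin(3*300°))
= 125(cos 180° + i sin 180°)
= -125


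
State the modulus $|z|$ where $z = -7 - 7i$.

|z| = sqrt(a^2 + b^2) = sqrt((-7)^2 + (-7)^2) = sqrt(98) = sqrt(98)


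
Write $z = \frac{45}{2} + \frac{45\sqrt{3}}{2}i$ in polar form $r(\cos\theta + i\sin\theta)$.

r = |z| = sqrt(a^2 + b^2) = sqrt((45/2)^2 + (45*sqrt(3)/2)^2) = sqrt(2025/4 + 6075/4) = sqrt(2025) = 45
θ = arctan(b/a) = arctan(38.9711/22.5) (quadrant-adjusted) = 60°
z = 45(cos 60° + i sin 60°)


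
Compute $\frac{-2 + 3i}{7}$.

Divisor is real, so divide each part by 7:
= -2/7 + (3/7)i


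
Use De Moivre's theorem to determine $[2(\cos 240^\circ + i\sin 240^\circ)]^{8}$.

By De Moivre: z^n = r^n(cos(nθ) + i sin(nθ))
= 2^8(cos(8*240°) + i sin(8*240°))
= 256(cos 120° + i sin 120°)
= -128 + 128*sqrt(3)i


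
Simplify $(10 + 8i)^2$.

(a + bi)^2 = a^2 - b^2 + 2abi
= 10^2 - 8^2 + 2*10*8i
= 36 + 160i


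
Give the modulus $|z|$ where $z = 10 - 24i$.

|z| = sqrt(a^2 + b^2) = sqrt(10^2 + (-24)^2) = sqrt(676) = 26


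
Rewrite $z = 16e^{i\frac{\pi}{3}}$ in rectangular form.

a = r cos θ = 16 * 1/2 = 8
b = r sin θ = 16 * sqrt(3)/2 = 8*sqrt(3)
z = 8 + 8*sqrt(3)i


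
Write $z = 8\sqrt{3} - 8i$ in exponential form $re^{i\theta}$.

r = |z| = sqrt((8*sqrt(3))^2 + (-8)^2) = sqrt(192 + 64) = sqrt(256) = 16
θ = arctan(b/a) = arctan(-8/13.8564) (quadrant-adjusted) = -30° = -π/6
z = 16e^(-i*π/6)


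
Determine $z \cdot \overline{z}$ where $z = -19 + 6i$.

z * conjugate(z) = |z|^2 = a^2 + b^2
= (-19)^2 + 6^2 = 397


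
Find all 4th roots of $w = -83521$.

|w| = 83521, arg(w) = 180°
Root modulus = 83521^(1/4) = 17
Root arguments: θ_k = (180° + 360°k)/4 for k = 0, 1, ..., 3
Roots: 17*sqrt(2)/2 + (17*sqrt(2)/2)i, -17*sqrt(2)/2 + (17*sqrt(2)/2)i, -17*sqrt(2)/2 - (17*sqrt(2)/2)i, 17*sqrt(2)/2 - (17*sqrt(2)/2)i


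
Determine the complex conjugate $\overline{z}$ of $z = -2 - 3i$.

If z = a + bi, then conjugate(z) = a - bi
conjugate(-2 - 3i) = -2 + 3i


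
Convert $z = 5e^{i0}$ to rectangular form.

a = r cos θ = 5 * 1 = 5
b = r sin θ = 5 * 0 = 0
z = 5


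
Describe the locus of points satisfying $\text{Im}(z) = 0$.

Im(z) = y where z = x + yi; the equation y = 0 is satisfied by all points with that y-coordinate
Locus: Horizontal line y = 0


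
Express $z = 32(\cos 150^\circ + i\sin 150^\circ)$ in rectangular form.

a = r cos θ = 32 * -sqrt(3)/2 = -16*sqrt(3)
b = r sin θ = 32 * 1/2 = 16
z = -16*sqrt(3) + 16i


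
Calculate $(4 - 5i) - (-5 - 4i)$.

(4 - (-5)) + (-5 - (-4))i = 9 - i


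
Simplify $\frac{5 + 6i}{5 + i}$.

Multiply numerator and denominator by conjugate (5 - i):
= (5 + 6i)(5 - i) / (5^2 + 1^2)
= (31 + 25i) / 26
= 31/26 + (25/26)i


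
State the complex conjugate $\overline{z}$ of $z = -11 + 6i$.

If z = a + bi, then conjugate(z) = a - bi
conjugate(-11 + 6i) = -11 - 6i


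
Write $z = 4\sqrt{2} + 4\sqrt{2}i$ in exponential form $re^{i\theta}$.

r = |z| = sqrt((4*sqrt(2))^2 + (4*sqrt(2))^2) = sqrt(32 + 32) = sqrt(64) = 8
θ = arctan(b/a) = arctan(5.6569/5.6569) (quadrant-adjusted) = 45° = π/4
z = 8e^(i*π/4)


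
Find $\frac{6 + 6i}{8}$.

Divisor is real, so divide each part by 8:
= 3/4 + (3/4)i


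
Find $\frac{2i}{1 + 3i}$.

Multiply numerator and denominator by conjugate (1 - 3i):
= (2i)(1 - 3i) / (1^2 + 3^2)
= (6 + 2i) / 10
Divide through by 2: (3 + i) / 5
= 3/5 + (1/5)i


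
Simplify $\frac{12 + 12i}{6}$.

Divisor is real, so divide each part by 6:
= 2 + 2i


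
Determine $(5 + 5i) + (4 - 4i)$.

(5 + 4) + (5 + (-4))i = 9 + i


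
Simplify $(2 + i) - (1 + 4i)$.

(2 - 1) + (1 - 4)i = 1 - 3i


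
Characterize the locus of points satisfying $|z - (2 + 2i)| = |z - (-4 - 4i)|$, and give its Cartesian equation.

|z - z1| = |z - z2| means z is equidistant from z1 and z2,
i.e. the perpendicular bisector of the segment from (2, 2) to (-4, -4) (midpoint (-1, -1)).
With z = x + yi, square both sides:
(x - 2)^2 + (y - 2)^2 = (x - (-4))^2 + (y - (-4))^2
The x^2 and y^2 terms cancel: -12x + (-12)y = 32 - 8 = 24
Simplify: x + y = -2
Locus: Perpendicular bisector of the segment from (2, 2) to (-4, -4): the line x + y = -2


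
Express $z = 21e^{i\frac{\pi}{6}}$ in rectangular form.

a = r cos θ = 21 * sqrt(3)/2 = 21*sqrt(3)/2
b = r sin θ = 21 * 1/2 = 21/2
z = 21*sqrt(3)/2 + (21/2)i


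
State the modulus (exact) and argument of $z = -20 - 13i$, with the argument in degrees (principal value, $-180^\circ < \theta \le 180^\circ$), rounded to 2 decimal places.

|z| = sqrt((-20)^2 + (-13)^2) = sqrt(569)
arg(z) = arctan(b/a) = arctan(-13/-20) (quadrant-adjusted) = -146.98°


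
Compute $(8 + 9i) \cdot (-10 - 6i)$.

(a1*a2 - b1*b2) + (a1*b2 + b1*a2)i
= (-80 - (-54)) + (-48 + (-90))i
= -26 - 138i


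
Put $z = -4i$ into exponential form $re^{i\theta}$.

r = |z| = sqrt((0)^2 + (-4)^2) = sqrt(0 + 16) = sqrt(16) = 4
a = 0 and b < 0, so z lies on the negative imaginary axis: θ = -90° = -π/2
z = 4e^(-i*π/2)


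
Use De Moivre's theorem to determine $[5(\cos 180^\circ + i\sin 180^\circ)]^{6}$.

By De Moivre: z^n = r^n(cos(nθ) + i sin(nθ))
= 5^6(cos(6*180°) + i sin(6*180°))
= 15625(cos 0° + i sin 0°)
= 15625


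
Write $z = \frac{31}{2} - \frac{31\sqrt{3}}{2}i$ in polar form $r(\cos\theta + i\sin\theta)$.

r = |z| = sqrt(a^2 + b^2) = sqrt((31/2)^2 + (-31*sqrt(3)/2)^2) = sqrt(961/4 + 2883/4) = sqrt(961) = 31
θ = arctan(b/a) = arctan(-26.8468/15.5) (quadrant-adjusted) = 300°
z = 31(cos 300° + i sin 300°)


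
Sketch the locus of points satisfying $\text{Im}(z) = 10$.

Im(z) = y where z = x + yi; the equation y = 10 is satisfied by all points with that y-coordinate
Locus: Horizontal line y = 10


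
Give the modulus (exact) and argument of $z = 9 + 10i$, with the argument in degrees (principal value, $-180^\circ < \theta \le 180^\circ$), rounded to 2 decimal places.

|z| = sqrt(9^2 + 10^2) = sqrt(181)
arg(z) = arctan(b/a) = arctan(10/9) (quadrant-adjusted) = 48.01°


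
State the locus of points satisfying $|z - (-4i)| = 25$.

|z - z0| = r describes a circle centered at z0 with radius r
Here z0 = -4i and r = 25
Locus: Circle centered at (0, -4) with radius 25


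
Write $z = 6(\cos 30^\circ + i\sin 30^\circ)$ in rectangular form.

a = r cos θ = 6 * sqrt(3)/2 = 3*sqrt(3)
b = r sin θ = 6 * 1/2 = 3
z = 3*sqrt(3) + 3i


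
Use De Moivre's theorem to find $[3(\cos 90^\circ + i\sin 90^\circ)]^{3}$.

By De Moivre: z^n = r^n(cos(nθ) + i sin(nθ))
= 3^3(cos(3*90°) + i sin(3*90°))
= 27(cos 270° + i sin 270°)
= -27i


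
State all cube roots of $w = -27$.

|w| = 27, arg(w) = 180°
Root modulus = 27^(1/3) = 3
Root arguments: θ_k = (180° + 360°k)/3 for k = 0, 1, ..., 2
Roots: 3/2 + (3*sqrt(3)/2)i, -3, 3/2 - (3*sqrt(3)/2)i


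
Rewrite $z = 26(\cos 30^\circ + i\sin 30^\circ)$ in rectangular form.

a = r cos θ = 26 * sqrt(3)/2 = 13*sqrt(3)
b = r sin θ = 26 * 1/2 = 13
z = 13*sqrt(3) + 13i


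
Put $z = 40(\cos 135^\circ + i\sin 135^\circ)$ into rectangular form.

a = r cos θ = 40 * -sqrt(2)/2 = -20*sqrt(2)
b = r sin θ = 40 * sqrt(2)/2 = 20*sqrt(2)
z = -20*sqrt(2) + 20*sqrt(2)i


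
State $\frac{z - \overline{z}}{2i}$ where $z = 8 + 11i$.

z - conjugate(z) = 2bi
(z - conjugate(z))/(2i) = 2bi/(2i) = b = 11


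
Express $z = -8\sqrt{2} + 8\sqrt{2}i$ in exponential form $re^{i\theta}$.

r = |z| = sqrt((-8*sqrt(2))^2 + (8*sqrt(2))^2) = sqrt(128 + 128) = sqrt(256) = 16
θ = arctan(b/a) = arctan(11.3137/-11.3137) (quadrant-adjusted) = 135° = 3π/4
z = 16e^(i*3π/4)


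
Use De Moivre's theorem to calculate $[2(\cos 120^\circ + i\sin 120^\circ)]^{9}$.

By De Moivre: z^n = r^n(cos(nθ) + i sin(nθ))
= 2^9(cos(9*120°) + i sin(9*120°))
= 512(cos 0° + i sin 0°)
= 512


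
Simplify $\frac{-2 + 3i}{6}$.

Divisor is real, so divide each part by 6:
= -1/3 + (1/2)i


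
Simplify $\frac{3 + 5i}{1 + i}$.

Multiply numerator and denominator by conjugate (1 - i):
= (3 + 5i)(1 - i) / (1^2 + 1^2)
= (8 + 2i) / 2
= 4 + i


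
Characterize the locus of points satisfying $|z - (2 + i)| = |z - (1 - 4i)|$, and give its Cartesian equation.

|z - z1| = |z - z2| means z is equidistant from z1 and z2,
i.e. the perpendicular bisector of the segment from (2, 1) to (1, -4) (midpoint (3/2, -3/2)).
With z = x + yi, square both sides:
(x - 2)^2 + (y - 1)^2 = (x - 1)^2 + (y - (-4))^2
The x^2 and y^2 terms cancel: -2x + (-10)y = 17 - 5 = 12
Simplify: x + 5y = -6
Locus: Perpendicular bisector of the segment from (2, 1) to (1, -4): the line x + 5y = -6


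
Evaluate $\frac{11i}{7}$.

Divisor is real, so divide each part by 7:
= 0 + (11/7)i


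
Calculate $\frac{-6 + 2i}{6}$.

Divisor is real, so divide each part by 6:
= -1 + (1/3)i


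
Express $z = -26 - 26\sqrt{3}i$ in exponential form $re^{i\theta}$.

r = |z| = sqrt((-26)^2 + (-26*sqrt(3))^2) = sqrt(676 + 2028) = sqrt(2704) = 52
θ = arctan(b/a) = arctan(-45.0333/-26) (quadrant-adjusted) = 240° = 4π/3
z = 52e^(i*4π/3)


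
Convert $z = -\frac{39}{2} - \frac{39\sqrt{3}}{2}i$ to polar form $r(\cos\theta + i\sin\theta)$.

r = |z| = sqrt(a^2 + b^2) = sqrt((-39/2)^2 + (-39*sqrt(3)/2)^2) = sqrt(1521/4 + 4563/4) = sqrt(1521) = 39
θ = arctan(b/a) = arctan(-33.775/-19.5) (quadrant-adjusted) = 240°
z = 39(cos 240° + i sin 240°)


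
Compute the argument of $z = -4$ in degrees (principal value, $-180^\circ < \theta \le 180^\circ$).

b = 0 and a < 0, so z lies on the negative real axis: θ = 180°


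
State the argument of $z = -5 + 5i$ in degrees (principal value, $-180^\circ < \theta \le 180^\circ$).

θ = arctan(b/a) = arctan(5/-5) (quadrant-adjusted) = 135°


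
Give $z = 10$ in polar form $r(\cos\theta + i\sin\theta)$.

r = |z| = sqrt(a^2 + b^2) = sqrt((10)^2 + (0)^2) = sqrt(100 + 0) = sqrt(100) = 10
b = 0 and a > 0, so z lies on the positive real axis: θ = 0°
z = 10(cos 0° + i sin 0°)


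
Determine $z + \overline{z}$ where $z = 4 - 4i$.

z + conjugate(z) = (a + bi) + (a - bi) = 2a
= 2 * 4 = 8


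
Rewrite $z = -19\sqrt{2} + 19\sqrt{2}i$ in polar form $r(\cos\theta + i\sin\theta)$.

r = |z| = sqrt(a^2 + b^2) = sqrt((-19*sqrt(2))^2 + (19*sqrt(2))^2) = sqrt(722 + 722) = sqrt(1444) = 38
θ = arctan(b/a) = arctan(26.8701/-26.8701) (quadrant-adjusted) = 135°
z = 38(cos 135° + i sin 135°)


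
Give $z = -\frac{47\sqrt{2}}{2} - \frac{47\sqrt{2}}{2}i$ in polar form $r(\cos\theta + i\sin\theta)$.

r = |z| = sqrt(a^2 + b^2) = sqrt((-47*sqrt(2)/2)^2 + (-47*sqrt(2)/2)^2) = sqrt(2209/2 + 2209/2) = sqrt(2209) = 47
θ = arctan(b/a) = arctan(-33.234/-33.234) (quadrant-adjusted) = 225°
z = 47(cos 225° + i sin 225°)


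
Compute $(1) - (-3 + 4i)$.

(1 - (-3)) + (0 - 4)i = 4 - 4i


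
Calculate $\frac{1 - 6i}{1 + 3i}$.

Multiply numerator and denominator by conjugate (1 - 3i):
= (1 - 6i)(1 - 3i) / (1^2 + 3^2)
= (-17 - 9i) / 10
= -17/10 - (9/10)i


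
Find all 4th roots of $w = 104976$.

|w| = 104976, arg(w) = 0°
Root modulus = 104976^(1/4) = 18
Root arguments: θ_k = (0° + 360°k)/4 for k = 0, 1, ..., 3
Roots: 18, 18i, -18, -18i


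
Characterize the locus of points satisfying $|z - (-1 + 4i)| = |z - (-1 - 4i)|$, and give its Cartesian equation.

|z - z1| = |z - z2| means z is equidistant from z1 and z2,
i.e. the perpendicular bisector of the segment from (-1, 4) to (-1, -4) (midpoint (-1, 0)).
With z = x + yi, square both sides:
(x - (-1))^2 + (y - 4)^2 = (x - (-1))^2 + (y - (-4))^2
The x^2 and y^2 terms cancel: 0x + (-16)y = 17 - 17 = 0
Simplify: y = 0
Locus: Perpendicular bisector of the segment from (-1, 4) to (-1, -4): the line y = 0


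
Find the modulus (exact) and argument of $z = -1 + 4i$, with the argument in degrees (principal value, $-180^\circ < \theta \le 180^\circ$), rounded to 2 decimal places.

|z| = sqrt((-1)^2 + 4^2) = sqrt(17)
arg(z) = arctan(b/a) = arctan(4/-1) (quadrant-adjusted) = 104.04°


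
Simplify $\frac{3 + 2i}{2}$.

Divisor is real, so divide each part by 2:
= 3/2 + i


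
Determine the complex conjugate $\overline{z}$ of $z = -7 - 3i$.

If z = a + bi, then conjugate(z) = a - bi
conjugate(-7 - 3i) = -7 + 3i


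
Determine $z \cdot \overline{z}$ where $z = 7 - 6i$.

z * conjugate(z) = |z|^2 = a^2 + b^2
= 7^2 + (-6)^2 = 85


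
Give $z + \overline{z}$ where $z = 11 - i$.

z + conjugate(z) = (a + bi) + (a - bi) = 2a
= 2 * 11 = 22


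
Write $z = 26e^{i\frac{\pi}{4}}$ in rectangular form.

a = r cos θ = 26 * sqrt(2)/2 = 13*sqrt(2)
b = r sin θ = 26 * sqrt(2)/2 = 13*sqrt(2)
z = 13*sqrt(2) + 13*sqrt(2)i


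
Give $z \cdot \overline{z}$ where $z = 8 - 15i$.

z * conjugate(z) = |z|^2 = a^2 + b^2
= 8^2 + (-15)^2 = 289


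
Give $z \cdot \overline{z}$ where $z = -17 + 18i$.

z * conjugate(z) = |z|^2 = a^2 + b^2
= (-17)^2 + 18^2 = 613


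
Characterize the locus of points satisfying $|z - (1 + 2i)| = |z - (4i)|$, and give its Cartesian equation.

|z - z1| = |z - z2| means z is equidistant from z1 and z2,
i.e. the perpendicular bisector of the segment from (1, 2) to (0, 4) (midpoint (1/2, 3)).
With z = x + yi, square both sides:
(x - 1)^2 + (y - 2)^2 = (x - 0)^2 + (y - 4)^2
The x^2 and y^2 terms cancel: -2x + 4y = 16 - 5 = 11
Simplify: 2x - 4y = -11
Locus: Perpendicular bisector of the segment from (1, 2) to (0, 4): the line 2x - 4y = -11


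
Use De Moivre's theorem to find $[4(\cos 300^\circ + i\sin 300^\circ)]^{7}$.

By De Moivre: z^n = r^n(cos(nθ) + i sin(nθ))
= 4^7(cos(7*300°) + i sin(7*300°))
= 16384(cos 300° + i sin 300°)
= 8192 - 8192*sqrt(3)i


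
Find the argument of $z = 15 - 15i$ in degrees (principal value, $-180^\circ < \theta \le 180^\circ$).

θ = arctan(b/a) = arctan(-15/15) (quadrant-adjusted) = -45°


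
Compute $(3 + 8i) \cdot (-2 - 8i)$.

(a1*a2 - b1*b2) + (a1*b2 + b1*a2)i
= (-6 - (-64)) + (-24 + (-16))i
= 58 - 40i


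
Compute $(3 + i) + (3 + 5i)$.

(3 + 3) + (1 + 5)i = 6 + 6i


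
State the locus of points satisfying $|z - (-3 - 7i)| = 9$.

|z - z0| = r describes a circle centered at z0 with radius r
Here z0 = -3 - 7i and r = 9
Locus: Circle centered at (-3, -7) with radius 9


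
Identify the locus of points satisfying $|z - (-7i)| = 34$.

|z - z0| = r describes a circle centered at z0 with radius r
Here z0 = -7i and r = 34
Locus: Circle centered at (0, -7) with radius 34


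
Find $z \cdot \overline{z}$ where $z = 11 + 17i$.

z * conjugate(z) = |z|^2 = a^2 + b^2
= 11^2 + 17^2 = 410


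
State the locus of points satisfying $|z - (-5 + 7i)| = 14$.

|z - z0| = r describes a circle centered at z0 with radius r
Here z0 = -5 + 7i and r = 14
Locus: Circle centered at (-5, 7) with radius 14


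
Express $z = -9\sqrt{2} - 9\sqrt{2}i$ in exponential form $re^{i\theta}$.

r = |z| = sqrt((-9*sqrt(2))^2 + (-9*sqrt(2))^2) = sqrt(162 + 162) = sqrt(324) = 18
θ = arctan(b/a) = arctan(-12.7279/-12.7279) (quadrant-adjusted) = -135° = -3π/4
z = 18e^(-i*3π/4)


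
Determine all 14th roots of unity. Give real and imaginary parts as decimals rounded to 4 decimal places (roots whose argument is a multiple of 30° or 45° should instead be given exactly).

ω_k = e^(2πik/14) = cos(2πk/14) + i sin(2πk/14) for k = 0, 1, ..., 13
Roots: 1, 0.9010 + 0.4339i, 0.6235 + 0.7818i, 0.2225 + 0.9749i, -0.2225 + 0.9749i, -0.6235 + 0.7818i, -0.9010 + 0.4339i, -1, -0.9010 - 0.4339i, -0.6235 - 0.7818i, -0.2225 - 0.9749i, 0.2225 - 0.9749i, 0.6235 - 0.7818i, 0.9010 - 0.4339i


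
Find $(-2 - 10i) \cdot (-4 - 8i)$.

(a1*a2 - b1*b2) + (a1*b2 + b1*a2)i
= (8 - 80) + (16 + 40)i
= -72 + 56i


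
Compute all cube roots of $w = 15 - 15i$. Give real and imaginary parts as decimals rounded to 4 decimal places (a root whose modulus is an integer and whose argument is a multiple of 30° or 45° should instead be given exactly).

|w| = sqrt(450) ≈ 21.213203, arg(w) = 315°
Root modulus = sqrt(450)^(1/3) ≈ 2.768229
Root arguments: θ_k = (315° + 360°k)/3 for k = 0, 1, ..., 2
Compute each root as (root modulus)(cos θ_k + i sin θ_k) using full-precision intermediates, then round to 4 decimal places.
Roots: -0.7165 + 2.6739i, -1.9574 - 1.9574i, 2.6739 - 0.7165i


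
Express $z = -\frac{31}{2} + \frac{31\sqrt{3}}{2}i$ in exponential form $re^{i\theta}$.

r = |z| = sqrt((-31/2)^2 + (31*sqrt(3)/2)^2) = sqrt(961/4 + 2883/4) = sqrt(961) = 31
θ = arctan(b/a) = arctan(26.8468/-15.5) (quadrant-adjusted) = 120° = 2π/3
z = 31e^(i*2π/3)


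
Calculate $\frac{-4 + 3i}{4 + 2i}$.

Multiply numerator and denominator by conjugate (4 - 2i):
= (-4 + 3i)(4 - 2i) / (4^2 + 2^2)
= (-10 + 20i) / 20
Divide through by 10: (-1 + 2i) / 2
= -1/2 + i


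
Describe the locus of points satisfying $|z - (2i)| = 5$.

|z - z0| = r describes a circle centered at z0 with radius r
Here z0 = 2i and r = 5
Locus: Circle centered at (0, 2) with radius 5


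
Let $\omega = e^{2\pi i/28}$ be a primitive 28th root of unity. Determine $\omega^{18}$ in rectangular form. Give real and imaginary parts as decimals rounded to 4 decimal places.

ω^18 = e^(2πi·18/28) = e^(i·9π/7)
= cos(9π/7) + i sin(9π/7)
= -0.6235 - 0.7818i


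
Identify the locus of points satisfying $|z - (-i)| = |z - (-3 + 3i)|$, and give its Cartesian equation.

|z - z1| = |z - z2| means z is equidistant from z1 and z2,
i.e. the perpendicular bisector of the segment from (0, -1) to (-3, 3) (midpoint (-3/2, 1)).
With z = x + yi, square both sides:
(x - 0)^2 + (y - (-1))^2 = (x - (-3))^2 + (y - 3)^2
The x^2 and y^2 terms cancel: -6x + 8y = 18 - 1 = 17
Simplify: 6x - 8y = -17
Locus: Perpendicular bisector of the segment from (0, -1) to (-3, 3): the line 6x - 8y = -17


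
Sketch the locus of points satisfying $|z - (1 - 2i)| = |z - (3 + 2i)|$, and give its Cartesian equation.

|z - z1| = |z - z2| means z is equidistant from z1 and z2,
i.e. the perpendicular bisector of the segment from (1, -2) to (3, 2) (midpoint (2, 0)).
With z = x + yi, square both sides:
(x - 1)^2 + (y - (-2))^2 = (x - 3)^2 + (y - 2)^2
The x^2 and y^2 terms cancel: 4x + 8y = 13 - 5 = 8
Simplify: x + 2y = 2
Locus: Perpendicular bisector of the segment from (1, -2) to (3, 2): the line x + 2y = 2


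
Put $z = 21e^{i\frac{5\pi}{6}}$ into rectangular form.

a = r cos θ = 21 * -sqrt(3)/2 = -21*sqrt(3)/2
b = r sin θ = 21 * 1/2 = 21/2
z = -21*sqrt(3)/2 + (21/2)i


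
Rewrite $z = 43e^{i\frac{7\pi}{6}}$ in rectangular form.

a = r cos θ = 43 * -sqrt(3)/2 = -43*sqrt(3)/2
b = r sin θ = 43 * -1/2 = -43/2
z = -43*sqrt(3)/2 - (43/2)i


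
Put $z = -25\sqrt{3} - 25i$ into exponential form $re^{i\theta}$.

r = |z| = sqrt((-25*sqrt(3))^2 + (-25)^2) = sqrt(1875 + 625) = sqrt(2500) = 50
θ = arctan(b/a) = arctan(-25/-43.3013) (quadrant-adjusted) = -150° = -5π/6
z = 50e^(-i*5π/6)


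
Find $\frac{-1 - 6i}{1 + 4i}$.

Multiply numerator and denominator by conjugate (1 - 4i):
= (-1 - 6i)(1 - 4i) / (1^2 + 4^2)
= (-25 - 2i) / 17
= -25/17 - (2/17)i


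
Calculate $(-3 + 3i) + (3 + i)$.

(-3 + 3) + (3 + 1)i = 4i


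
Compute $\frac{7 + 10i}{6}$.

Divisor is real, so divide each part by 6:
= 7/6 + (5/3)i


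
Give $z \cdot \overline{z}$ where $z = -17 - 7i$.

z * conjugate(z) = |z|^2 = a^2 + b^2
= (-17)^2 + (-7)^2 = 338


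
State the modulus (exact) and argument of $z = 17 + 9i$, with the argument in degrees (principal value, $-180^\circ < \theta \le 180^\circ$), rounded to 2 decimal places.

|z| = sqrt(17^2 + 9^2) = sqrt(370)
arg(z) = arctan(b/a) = arctan(9/17) (quadrant-adjusted) = 27.90°


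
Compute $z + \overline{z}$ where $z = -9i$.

z + conjugate(z) = (a + bi) + (a - bi) = 2a
= 2 * 0 = 0


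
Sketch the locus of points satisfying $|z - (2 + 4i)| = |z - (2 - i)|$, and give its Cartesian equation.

|z - z1| = |z - z2| means z is equidistant from z1 and z2,
i.e. the perpendicular bisector of the segment from (2, 4) to (2, -1) (midpoint (2, 3/2)).
With z = x + yi, square both sides:
(x - 2)^2 + (y - 4)^2 = (x - 2)^2 + (y - (-1))^2
The x^2 and y^2 terms cancel: 0x + (-10)y = 5 - 20 = -15
Simplify: y = 3/2
Locus: Perpendicular bisector of the segment from (2, 4) to (2, -1): the line y = 3/2


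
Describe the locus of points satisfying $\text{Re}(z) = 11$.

Re(z) = x where z = x + yi; the equation x = 11 is satisfied by all points with that x-coordinate
Locus: Vertical line x = 11


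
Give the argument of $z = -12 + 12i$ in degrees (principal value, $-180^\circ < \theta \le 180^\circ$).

θ = arctan(b/a) = arctan(12/-12) (quadrant-adjusted) = 135°


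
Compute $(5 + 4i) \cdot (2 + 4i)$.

(a1*a2 - b1*b2) + (a1*b2 + b1*a2)i
= (10 - 16) + (20 + 8)i
= -6 + 28i


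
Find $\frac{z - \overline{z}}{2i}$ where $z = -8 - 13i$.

z - conjugate(z) = 2bi
(z - conjugate(z))/(2i) = 2bi/(2i) = b = -13


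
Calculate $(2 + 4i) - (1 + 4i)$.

(2 - 1) + (4 - 4)i = 1


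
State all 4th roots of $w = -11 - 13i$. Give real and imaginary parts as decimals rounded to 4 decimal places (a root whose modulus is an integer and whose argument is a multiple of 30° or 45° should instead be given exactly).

|w| = sqrt(290) ≈ 17.029386, arg(w) ≈ 229.763642°
Root modulus = sqrt(290)^(1/4) ≈ 2.031420
Root arguments: θ_k = (arg(w) + 360°k)/4 for k = 0, 1, ..., 3
Compute each root as (root modulus)(cos θ_k + i sin θ_k) using full-precision intermediates, then round to 4 decimal places.
Roots: 1.0932 + 1.7122i, -1.7122 + 1.0932i, -1.0932 - 1.7122i, 1.7122 - 1.0932i


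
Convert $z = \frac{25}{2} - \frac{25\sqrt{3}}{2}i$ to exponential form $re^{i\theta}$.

r = |z| = sqrt((25/2)^2 + (-25*sqrt(3)/2)^2) = sqrt(625/4 + 1875/4) = sqrt(625) = 25
θ = arctan(b/a) = arctan(-21.6506/12.5) (quadrant-adjusted) = -60° = -π/3
z = 25e^(-i*π/3)


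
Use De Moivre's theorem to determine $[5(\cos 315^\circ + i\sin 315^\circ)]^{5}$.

By De Moivre: z^n = r^n(cos(nθ) + i sin(nθ))
= 5^5(cos(5*315°) + i sin(5*315°))
= 3125(cos 135° + i sin 135°)
= -3125*sqrt(2)/2 + (3125*sqrt(2)/2)i


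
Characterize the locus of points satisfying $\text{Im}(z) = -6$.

Im(z) = y where z = x + yi; the equation y = -6 is satisfied by all points with that y-coordinate
Locus: Horizontal line y = -6


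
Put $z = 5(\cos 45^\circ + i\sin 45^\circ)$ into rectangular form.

a = r cos θ = 5 * sqrt(2)/2 = 5*sqrt(2)/2
b = r sin θ = 5 * sqrt(2)/2 = 5*sqrt(2)/2
z = 5*sqrt(2)/2 + (5*sqrt(2)/2)i


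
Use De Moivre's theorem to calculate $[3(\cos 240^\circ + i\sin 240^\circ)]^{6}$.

By De Moivre: z^n = r^n(cos(nθ) + i sin(nθ))
= 3^6(cos(6*240°) + i sin(6*240°))
= 729(cos 0° + i sin 0°)
= 729


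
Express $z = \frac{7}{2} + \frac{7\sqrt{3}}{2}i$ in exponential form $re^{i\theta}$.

r = |z| = sqrt((7/2)^2 + (7*sqrt(3)/2)^2) = sqrt(49/4 + 147/4) = sqrt(49) = 7
θ = arctan(b/a) = arctan(6.0622/3.5) (quadrant-adjusted) = 60° = π/3
z = 7e^(i*π/3)


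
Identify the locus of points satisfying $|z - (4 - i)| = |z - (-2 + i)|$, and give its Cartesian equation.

|z - z1| = |z - z2| means z is equidistant from z1 and z2,
i.e. the perpendicular bisector of the segment from (4, -1) to (-2, 1) (midpoint (1, 0)).
With z = x + yi, square both sides:
(x - 4)^2 + (y - (-1))^2 = (x - (-2))^2 + (y - 1)^2
The x^2 and y^2 terms cancel: -12x + 4y = 5 - 17 = -12
Simplify: 3x - y = 3
Locus: Perpendicular bisector of the segment from (4, -1) to (-2, 1): the line 3x - y = 3


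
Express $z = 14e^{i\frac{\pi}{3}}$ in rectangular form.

a = r cos θ = 14 * 1/2 = 7
b = r sin θ = 14 * sqrt(3)/2 = 7*sqrt(3)
z = 7 + 7*sqrt(3)i


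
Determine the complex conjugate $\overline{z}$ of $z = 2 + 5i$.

If z = a + bi, then conjugate(z) = a - bi
conjugate(2 + 5i) = 2 - 5i


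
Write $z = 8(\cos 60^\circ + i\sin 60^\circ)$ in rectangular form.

a = r cos θ = 8 * 1/2 = 4
b = r sin θ = 8 * sqrt(3)/2 = 4*sqrt(3)
z = 4 + 4*sqrt(3)i


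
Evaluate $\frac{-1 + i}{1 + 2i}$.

Multiply numerator and denominator by conjugate (1 - 2i):
= (-1 + i)(1 - 2i) / (1^2 + 2^2)
= (1 + 3i) / 5
= 1/5 + (3/5)i


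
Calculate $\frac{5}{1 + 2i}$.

Multiply numerator and denominator by conjugate (1 - 2i):
= (5)(1 - 2i) / (1^2 + 2^2)
= (5 - 10i) / 5
= 1 - 2i


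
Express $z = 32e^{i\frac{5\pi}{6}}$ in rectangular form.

a = r cos θ = 32 * -sqrt(3)/2 = -16*sqrt(3)
b = r sin θ = 32 * 1/2 = 16
z = -16*sqrt(3) + 16i


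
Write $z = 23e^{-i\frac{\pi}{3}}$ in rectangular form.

a = r cos θ = 23 * 1/2 = 23/2
b = r sin θ = 23 * -sqrt(3)/2 = -23*sqrt(3)/2
z = 23/2 - (23*sqrt(3)/2)i


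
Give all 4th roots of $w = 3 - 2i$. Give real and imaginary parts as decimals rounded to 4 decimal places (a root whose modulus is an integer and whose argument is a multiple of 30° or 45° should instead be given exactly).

|w| = sqrt(13) ≈ 3.605551, arg(w) ≈ 326.309932°
Root modulus = sqrt(13)^(1/4) ≈ 1.377980
Root arguments: θ_k = (arg(w) + 360°k)/4 for k = 0, 1, ..., 3
Compute each root as (root modulus)(cos θ_k + i sin θ_k) using full-precision intermediates, then round to 4 decimal places.
Roots: 0.2018 + 1.3631i, -1.3631 + 0.2018i, -0.2018 - 1.3631i, 1.3631 - 0.2018i


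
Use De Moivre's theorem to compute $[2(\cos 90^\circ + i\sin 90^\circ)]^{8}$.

By De Moivre: z^n = r^n(cos(nθ) + i sin(nθ))
= 2^8(cos(8*90°) + i sin(8*90°))
= 256(cos 0° + i sin 0°)
= 256


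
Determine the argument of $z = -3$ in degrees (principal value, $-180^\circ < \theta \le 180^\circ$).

b = 0 and a < 0, so z lies on the negative real axis: θ = 180°


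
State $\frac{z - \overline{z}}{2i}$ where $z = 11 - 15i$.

z - conjugate(z) = 2bi
(z - conjugate(z))/(2i) = 2bi/(2i) = b = -15


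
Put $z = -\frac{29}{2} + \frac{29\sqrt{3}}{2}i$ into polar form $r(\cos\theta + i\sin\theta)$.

r = |z| = sqrt(a^2 + b^2) = sqrt((-29/2)^2 + (29*sqrt(3)/2)^2) = sqrt(841/4 + 2523/4) = sqrt(841) = 29
θ = arctan(b/a) = arctan(25.1147/-14.5) (quadrant-adjusted) = 120°
z = 29(cos 120° + i sin 120°)


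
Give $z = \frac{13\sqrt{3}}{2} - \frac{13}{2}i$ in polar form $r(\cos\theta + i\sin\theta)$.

r = |z| = sqrt(a^2 + b^2) = sqrt((13*sqrt(3)/2)^2 + (-13/2)^2) = sqrt(507/4 + 169/4) = sqrt(169) = 13
θ = arctan(b/a) = arctan(-6.5/11.2583) (quadrant-adjusted) = 330°
z = 13(cos 330° + i sin 330°)


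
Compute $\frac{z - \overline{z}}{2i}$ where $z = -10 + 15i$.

z - conjugate(z) = 2bi
(z - conjugate(z))/(2i) = 2bi/(2i) = b = 15


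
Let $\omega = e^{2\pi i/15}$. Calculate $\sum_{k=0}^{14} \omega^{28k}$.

Let ζ = ω^28 = e^(2πi·28/15). Since 15 ∤ 28, ζ ≠ 1.
Sum = Σ_{k=0}^{14} ζ^k = (ζ^15 - 1)/(ζ - 1) = (ω^{28·15} - 1)/(ζ - 1) = (1 - 1)/(ζ - 1) = 0


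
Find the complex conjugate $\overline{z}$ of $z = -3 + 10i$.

If z = a + bi, then conjugate(z) = a - bi
conjugate(-3 + 10i) = -3 - 10i


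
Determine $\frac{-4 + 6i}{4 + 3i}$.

Multiply numerator and denominator by conjugate (4 - 3i):
= (-4 + 6i)(4 - 3i) / (4^2 + 3^2)
= (2 + 36i) / 25
= 2/25 + (36/25)i


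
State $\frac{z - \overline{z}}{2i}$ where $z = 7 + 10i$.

z - conjugate(z) = 2bi
(z - conjugate(z))/(2i) = 2bi/(2i) = b = 10


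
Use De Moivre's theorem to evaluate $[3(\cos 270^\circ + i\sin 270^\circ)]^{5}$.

By De Moivre: z^n = r^n(cos(nθ) + i sin(nθ))
= 3^5(cos(5*270°) + i sin(5*270°))
= 243(cos 270° + i sin 270°)
= -243i


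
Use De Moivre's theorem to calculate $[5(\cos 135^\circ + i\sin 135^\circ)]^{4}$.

By De Moivre: z^n = r^n(cos(nθ) + i sin(nθ))
= 5^4(cos(4*135°) + i sin(4*135°))
= 625(cos 180° + i sin 180°)
= -625


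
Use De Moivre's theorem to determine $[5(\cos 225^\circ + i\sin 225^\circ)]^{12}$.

By De Moivre: z^n = r^n(cos(nθ) + i sin(nθ))
= 5^12(cos(12*225°) + i sin(12*225°))
= 244140625(cos 180° + i sin 180°)
= -244140625


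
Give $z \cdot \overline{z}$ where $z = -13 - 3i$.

z * conjugate(z) = |z|^2 = a^2 + b^2
= (-13)^2 + (-3)^2 = 178


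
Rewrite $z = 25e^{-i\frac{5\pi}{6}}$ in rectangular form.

a = r cos θ = 25 * -sqrt(3)/2 = -25*sqrt(3)/2
b = r sin θ = 25 * -1/2 = -25/2
z = -25*sqrt(3)/2 - (25/2)i


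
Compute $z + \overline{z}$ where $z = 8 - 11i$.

z + conjugate(z) = (a + bi) + (a - bi) = 2a
= 2 * 8 = 16


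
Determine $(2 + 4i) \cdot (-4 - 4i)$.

(a1*a2 - b1*b2) + (a1*b2 + b1*a2)i
= (-8 - (-16)) + (-8 + (-16))i
= 8 - 24i


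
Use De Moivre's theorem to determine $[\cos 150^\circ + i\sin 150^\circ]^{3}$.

By De Moivre: z^n = r^n(cos(nθ) + i sin(nθ))
= 1^3(cos(3*150°) + i sin(3*150°))
= 1(cos 90° + i sin 90°)
= i


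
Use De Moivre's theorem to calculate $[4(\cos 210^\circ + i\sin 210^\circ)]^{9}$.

By De Moivre: z^n = r^n(cos(nθ) + i sin(nθ))
= 4^9(cos(9*210°) + i sin(9*210°))
= 262144(cos 90° + i sin 90°)
= 262144i


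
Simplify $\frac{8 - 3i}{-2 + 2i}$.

Multiply numerator and denominator by conjugate (-2 - 2i):
= (8 - 3i)(-2 - 2i) / ((-2)^2 + 2^2)
= (-22 - 10i) / 8
Divide through by 2: (-11 - 5i) / 4
= -11/4 - (5/4)i


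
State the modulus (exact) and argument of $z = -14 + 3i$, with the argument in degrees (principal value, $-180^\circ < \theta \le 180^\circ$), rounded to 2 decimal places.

|z| = sqrt((-14)^2 + 3^2) = sqrt(205)
arg(z) = arctan(b/a) = arctan(3/-14) (quadrant-adjusted) = 167.91°


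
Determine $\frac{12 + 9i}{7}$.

Divisor is real, so divide each part by 7:
= 12/7 + (9/7)i


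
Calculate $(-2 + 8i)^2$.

(a + bi)^2 = a^2 - b^2 + 2abi
= (-2)^2 - 8^2 + 2*(-2)*8i
= -60 - 32i


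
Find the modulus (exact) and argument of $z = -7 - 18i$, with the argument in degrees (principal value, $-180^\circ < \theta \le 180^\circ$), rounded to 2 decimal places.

|z| = sqrt((-7)^2 + (-18)^2) = sqrt(373)
arg(z) = arctan(b/a) = arctan(-18/-7) (quadrant-adjusted) = -111.25°


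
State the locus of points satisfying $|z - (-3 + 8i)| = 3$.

|z - z0| = r describes a circle centered at z0 with radius r
Here z0 = -3 + 8i and r = 3
Locus: Circle centered at (-3, 8) with radius 3


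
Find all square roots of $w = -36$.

|w| = 36, arg(w) = 180°
Root modulus = 36^(1/2) = 6
Root arguments: θ_k = (180° + 360°k)/2 for k = 0, 1, ..., 1
Roots: 6i, -6i


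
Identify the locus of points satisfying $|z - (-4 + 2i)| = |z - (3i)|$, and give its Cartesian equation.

|z - z1| = |z - z2| means z is equidistant from z1 and z2,
i.e. the perpendicular bisector of the segment from (-4, 2) to (0, 3) (midpoint (-2, 5/2)).
With z = x + yi, square both sides:
(x - (-4))^2 + (y - 2)^2 = (x - 0)^2 + (y - 3)^2
The x^2 and y^2 terms cancel: 8x + 2y = 9 - 20 = -11
Simplify: 8x + 2y = -11
Locus: Perpendicular bisector of the segment from (-4, 2) to (0, 3): the line 8x + 2y = -11


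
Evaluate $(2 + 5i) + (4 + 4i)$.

(2 + 4) + (5 + 4)i = 6 + 9i


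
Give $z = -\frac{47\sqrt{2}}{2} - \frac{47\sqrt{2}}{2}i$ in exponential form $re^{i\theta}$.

r = |z| = sqrt((-47*sqrt(2)/2)^2 + (-47*sqrt(2)/2)^2) = sqrt(2209/2 + 2209/2) = sqrt(2209) = 47
θ = arctan(b/a) = arctan(-33.234/-33.234) (quadrant-adjusted) = 225° = 5π/4
z = 47e^(i*5π/4)


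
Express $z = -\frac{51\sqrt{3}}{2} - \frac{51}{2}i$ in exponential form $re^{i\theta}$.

r = |z| = sqrt((-51*sqrt(3)/2)^2 + (-51/2)^2) = sqrt(7803/4 + 2601/4) = sqrt(2601) = 51
θ = arctan(b/a) = arctan(-25.5/-44.1673) (quadrant-adjusted) = 210° = 7π/6
z = 51e^(i*7π/6)


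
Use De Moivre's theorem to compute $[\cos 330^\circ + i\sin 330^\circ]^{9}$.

By De Moivre: z^n = r^n(cos(nθ) + i sin(nθ))
= 1^9(cos(9*330°) + i sin(9*330°))
= 1(cos 90° + i sin 90°)
= i


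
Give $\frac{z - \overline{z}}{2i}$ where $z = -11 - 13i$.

z - conjugate(z) = 2bi
(z - conjugate(z))/(2i) = 2bi/(2i) = b = -13


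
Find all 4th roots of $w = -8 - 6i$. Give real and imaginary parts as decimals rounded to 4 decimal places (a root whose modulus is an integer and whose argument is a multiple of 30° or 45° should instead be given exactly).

|w| = 10, arg(w) ≈ 216.869898°
Root modulus = 10^(1/4) ≈ 1.778279
Root arguments: θ_k = (arg(w) + 360°k)/4 for k = 0, 1, ..., 3
Compute each root as (root modulus)(cos θ_k + i sin θ_k) using full-precision intermediates, then round to 4 decimal places.
Roots: 1.0398 + 1.4426i, -1.4426 + 1.0398i, -1.0398 - 1.4426i, 1.4426 - 1.0398i


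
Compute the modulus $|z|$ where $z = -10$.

|z| = sqrt(a^2 + b^2) = sqrt((-10)^2 + 0^2) = sqrt(100) = 10


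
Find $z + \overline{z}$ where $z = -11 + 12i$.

z + conjugate(z) = (a + bi) + (a - bi) = 2a
= 2 * (-11) = -22


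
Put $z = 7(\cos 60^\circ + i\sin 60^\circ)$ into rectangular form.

a = r cos θ = 7 * 1/2 = 7/2
b = r sin θ = 7 * sqrt(3)/2 = 7*sqrt(3)/2
z = 7/2 + (7*sqrt(3)/2)i


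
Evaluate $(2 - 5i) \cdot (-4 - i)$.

(a1*a2 - b1*b2) + (a1*b2 + b1*a2)i
= (-8 - 5) + (-2 + 20)i
= -13 + 18i


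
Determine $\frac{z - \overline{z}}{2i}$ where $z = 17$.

z - conjugate(z) = 2bi
(z - conjugate(z))/(2i) = 2bi/(2i) = b = 0


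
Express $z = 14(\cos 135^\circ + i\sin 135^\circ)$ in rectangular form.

a = r cos θ = 14 * -sqrt(2)/2 = -7*sqrt(2)
b = r sin θ = 14 * sqrt(2)/2 = 7*sqrt(2)
z = -7*sqrt(2) + 7*sqrt(2)i


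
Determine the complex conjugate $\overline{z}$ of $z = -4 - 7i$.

If z = a + bi, then conjugate(z) = a - bi
conjugate(-4 - 7i) = -4 + 7i


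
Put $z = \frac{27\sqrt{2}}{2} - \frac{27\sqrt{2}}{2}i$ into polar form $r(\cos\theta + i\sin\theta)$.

r = |z| = sqrt(a^2 + b^2) = sqrt((27*sqrt(2)/2)^2 + (-27*sqrt(2)/2)^2) = sqrt(729/2 + 729/2) = sqrt(729) = 27
θ = arctan(b/a) = arctan(-19.0919/19.0919) (quadrant-adjusted) = 315°
z = 27(cos 315° + i sin 315°)


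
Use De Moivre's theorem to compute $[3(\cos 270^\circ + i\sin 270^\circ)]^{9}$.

By De Moivre: z^n = r^n(cos(nθ) + i sin(nθ))
= 3^9(cos(9*270°) + i sin(9*270°))
= 19683(cos 270° + i sin 270°)
= -19683i


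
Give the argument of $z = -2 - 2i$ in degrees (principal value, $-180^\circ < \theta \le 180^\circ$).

θ = arctan(b/a) = arctan(-2/-2) (quadrant-adjusted) = -135°


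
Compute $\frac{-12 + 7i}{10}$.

Divisor is real, so divide each part by 10:
= -6/5 + (7/10)i


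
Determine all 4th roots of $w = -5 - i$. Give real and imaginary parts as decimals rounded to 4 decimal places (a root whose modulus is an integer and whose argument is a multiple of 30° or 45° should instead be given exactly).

|w| = sqrt(26) ≈ 5.099020, arg(w) ≈ 191.309932°
Root modulus = sqrt(26)^(1/4) ≈ 1.502698
Root arguments: θ_k = (arg(w) + 360°k)/4 for k = 0, 1, ..., 3
Compute each root as (root modulus)(cos θ_k + i sin θ_k) using full-precision intermediates, then round to 4 decimal places.
Roots: 1.0089 + 1.1137i, -1.1137 + 1.0089i, -1.0089 - 1.1137i, 1.1137 - 1.0089i


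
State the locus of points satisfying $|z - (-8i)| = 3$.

|z - z0| = r describes a circle centered at z0 with radius r
Here z0 = -8i and r = 3
Locus: Circle centered at (0, -8) with radius 3


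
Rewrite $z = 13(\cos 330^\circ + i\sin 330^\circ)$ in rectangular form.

a = r cos θ = 13 * sqrt(3)/2 = 13*sqrt(3)/2
b = r sin θ = 13 * -1/2 = -13/2
z = 13*sqrt(3)/2 - (13/2)i


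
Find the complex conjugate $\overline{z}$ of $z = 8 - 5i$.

If z = a + bi, then conjugate(z) = a - bi
conjugate(8 - 5i) = 8 + 5i


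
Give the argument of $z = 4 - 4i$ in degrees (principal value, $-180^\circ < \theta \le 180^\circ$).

θ = arctan(b/a) = arctan(-4/4) (quadrant-adjusted) = -45°


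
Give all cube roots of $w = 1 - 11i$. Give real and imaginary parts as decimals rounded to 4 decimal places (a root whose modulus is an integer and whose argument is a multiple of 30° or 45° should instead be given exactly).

|w| = sqrt(122) ≈ 11.045361, arg(w) ≈ 275.194429°
Root modulus = sqrt(122)^(1/3) ≈ 2.227033
Root arguments: θ_k = (arg(w) + 360°k)/3 for k = 0, 1, ..., 2
Compute each root as (root modulus)(cos θ_k + i sin θ_k) using full-precision intermediates, then round to 4 decimal places.
Roots: -0.0673 + 2.2260i, -1.8941 - 1.1713i, 1.9614 - 1.0547i


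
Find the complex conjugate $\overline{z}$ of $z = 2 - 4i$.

If z = a + bi, then conjugate(z) = a - bi
conjugate(2 - 4i) = 2 + 4i


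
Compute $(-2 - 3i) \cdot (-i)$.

(a1*a2 - b1*b2) + (a1*b2 + b1*a2)i
= (0 - 3) + (2 + 0)i
= -3 + 2i


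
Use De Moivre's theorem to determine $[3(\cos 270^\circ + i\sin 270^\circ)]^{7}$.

By De Moivre: z^n = r^n(cos(nθ) + i sin(nθ))
= 3^7(cos(7*270°) + i sin(7*270°))
= 2187(cos 90° + i sin 90°)
= 2187i


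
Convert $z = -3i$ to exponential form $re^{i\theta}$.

r = |z| = sqrt((0)^2 + (-3)^2) = sqrt(0 + 9) = sqrt(9) = 3
a = 0 and b < 0, so z lies on the negative imaginary axis: θ = -90° = -π/2
z = 3e^(-i*π/2)


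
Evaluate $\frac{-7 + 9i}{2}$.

Divisor is real, so divide each part by 2:
= -7/2 + (9/2)i


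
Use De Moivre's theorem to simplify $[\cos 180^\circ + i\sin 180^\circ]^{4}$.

By De Moivre: z^n = r^n(cos(nθ) + i sin(nθ))
= 1^4(cos(4*180°) + i sin(4*180°))
= 1(cos 0° + i sin 0°)
= 1


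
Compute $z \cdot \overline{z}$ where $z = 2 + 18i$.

z * conjugate(z) = |z|^2 = a^2 + b^2
= 2^2 + 18^2 = 328


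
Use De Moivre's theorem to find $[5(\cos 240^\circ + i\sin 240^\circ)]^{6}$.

By De Moivre: z^n = r^n(cos(nθ) + i sin(nθ))
= 5^6(cos(6*240°) + i sin(6*240°))
= 15625(cos 0° + i sin 0°)
= 15625


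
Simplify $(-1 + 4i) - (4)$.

(-1 - 4) + (4 - 0)i = -5 + 4i


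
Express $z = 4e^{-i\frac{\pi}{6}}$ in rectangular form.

a = r cos θ = 4 * sqrt(3)/2 = 2*sqrt(3)
b = r sin θ = 4 * -1/2 = -2
z = 2*sqrt(3) - 2i


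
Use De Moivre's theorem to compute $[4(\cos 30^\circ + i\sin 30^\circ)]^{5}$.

By De Moivre: z^n = r^n(cos(nθ) + i sin(nθ))
= 4^5(cos(5*30°) + i sin(5*30°))
= 1024(cos 150° + i sin 150°)
= -512*sqrt(3) + 512i


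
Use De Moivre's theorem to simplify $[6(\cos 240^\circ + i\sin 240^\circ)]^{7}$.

By De Moivre: z^n = r^n(cos(nθ) + i sin(nθ))
= 6^7(cos(7*240°) + i sin(7*240°))
= 279936(cos 240° + i sin 240°)
= -139968 - 139968*sqrt(3)i


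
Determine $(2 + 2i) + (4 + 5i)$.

(2 + 4) + (2 + 5)i = 6 + 7i


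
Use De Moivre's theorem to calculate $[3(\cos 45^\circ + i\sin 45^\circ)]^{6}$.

By De Moivre: z^n = r^n(cos(nθ) + i sin(nθ))
= 3^6(cos(6*45°) + i sin(6*45°))
= 729(cos 270° + i sin 270°)
= -729i


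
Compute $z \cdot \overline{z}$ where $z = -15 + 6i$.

z * conjugate(z) = |z|^2 = a^2 + b^2
= (-15)^2 + 6^2 = 261


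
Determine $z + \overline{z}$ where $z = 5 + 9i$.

z + conjugate(z) = (a + bi) + (a - bi) = 2a
= 2 * 5 = 10


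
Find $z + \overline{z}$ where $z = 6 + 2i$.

z + conjugate(z) = (a + bi) + (a - bi) = 2a
= 2 * 6 = 12


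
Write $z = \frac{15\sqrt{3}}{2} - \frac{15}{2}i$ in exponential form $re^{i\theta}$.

r = |z| = sqrt((15*sqrt(3)/2)^2 + (-15/2)^2) = sqrt(675/4 + 225/4) = sqrt(225) = 15
θ = arctan(b/a) = arctan(-7.5/12.9904) (quadrant-adjusted) = -30° = -π/6
z = 15e^(-i*π/6)
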